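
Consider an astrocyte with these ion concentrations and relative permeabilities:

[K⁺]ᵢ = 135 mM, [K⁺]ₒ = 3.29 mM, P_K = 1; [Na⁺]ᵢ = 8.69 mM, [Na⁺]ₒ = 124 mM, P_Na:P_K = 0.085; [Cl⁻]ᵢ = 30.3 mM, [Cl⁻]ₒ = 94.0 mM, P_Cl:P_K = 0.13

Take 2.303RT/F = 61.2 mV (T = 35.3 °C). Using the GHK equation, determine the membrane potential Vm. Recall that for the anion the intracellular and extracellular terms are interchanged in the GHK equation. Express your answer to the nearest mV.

-56 mV

Vm = 61.2 · log₁₀[(Σ P·[cation]ₒ + Σ P·[anion]ᵢ) / (Σ P·[cation]ᵢ + Σ P·[anion]ₒ)]
Numerator = 1×3.29 + 0.085×124 + 0.13×30.3 = 17.77
Denominator = 1×135 + 0.085×8.69 + 0.13×94.0 = 148
Vm = 61.2 · log₁₀(0.12009) = 61.2 × (-0.9205) = -56.33 mV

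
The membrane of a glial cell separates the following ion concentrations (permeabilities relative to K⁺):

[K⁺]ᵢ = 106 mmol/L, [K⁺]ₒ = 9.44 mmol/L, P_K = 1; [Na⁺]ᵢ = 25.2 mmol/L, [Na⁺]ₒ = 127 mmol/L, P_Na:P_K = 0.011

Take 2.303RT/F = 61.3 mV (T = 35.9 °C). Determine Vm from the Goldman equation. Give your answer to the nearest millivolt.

Vm = 61.3 · log₁₀[(Σ P·[cation]ₒ + Σ P·[anion]ᵢ) / (Σ P·[cation]ᵢ + Σ P·[anion]ₒ)]
Numerator = 1×9.44 + 0.011×127 = 10.84
Denominator = 1×106 + 0.011×25.2 = 106.3
Vm = 61.3 · log₁₀(0.10197) = 61.3 × (-0.9915) = -60.78 mV

-61 mV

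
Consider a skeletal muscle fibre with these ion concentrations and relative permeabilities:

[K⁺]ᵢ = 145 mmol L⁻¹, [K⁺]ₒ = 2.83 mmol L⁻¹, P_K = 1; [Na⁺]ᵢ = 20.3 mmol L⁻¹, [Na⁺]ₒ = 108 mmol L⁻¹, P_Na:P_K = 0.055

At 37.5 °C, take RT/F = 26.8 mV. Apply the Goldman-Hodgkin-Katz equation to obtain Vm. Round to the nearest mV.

-75 mV

Vm = 26.8 · ln[(Σ P·[cation]ₒ + Σ P·[anion]ᵢ) / (Σ P·[cation]ᵢ + Σ P·[anion]ₒ)]
Numerator = 1×2.83 + 0.055×108 = 8.77
Denominator = 1×145 + 0.055×20.3 = 146.1
Vm = 26.8 · ln(0.060021) = 26.8 × (-2.8131) = -75.39 mV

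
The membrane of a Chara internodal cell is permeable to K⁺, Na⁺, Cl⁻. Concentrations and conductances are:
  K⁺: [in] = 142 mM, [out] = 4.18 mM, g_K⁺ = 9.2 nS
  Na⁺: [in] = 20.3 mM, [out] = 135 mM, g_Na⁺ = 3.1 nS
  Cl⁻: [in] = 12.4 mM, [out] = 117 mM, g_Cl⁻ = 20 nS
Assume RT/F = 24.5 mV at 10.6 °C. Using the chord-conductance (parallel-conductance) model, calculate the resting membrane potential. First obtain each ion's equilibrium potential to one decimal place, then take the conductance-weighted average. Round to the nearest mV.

E_K⁺ = (24.5/1)·ln(4.18/142) = -86.4 mV
E_Na⁺ = (24.5/1)·ln(135/20.3) = 46.4 mV
E_Cl⁻ = (24.5/-1)·ln(117/12.4) = -55.0 mV
Vm = (Σ gᵢEᵢ)/(Σ gᵢ) = (9.2·-86.4 + 3.1·46.4 + 20·-55.0) / (9.2 + 3.1 + 20)
= -1751.04 / 32.3 = -54.21 mV

-54 mV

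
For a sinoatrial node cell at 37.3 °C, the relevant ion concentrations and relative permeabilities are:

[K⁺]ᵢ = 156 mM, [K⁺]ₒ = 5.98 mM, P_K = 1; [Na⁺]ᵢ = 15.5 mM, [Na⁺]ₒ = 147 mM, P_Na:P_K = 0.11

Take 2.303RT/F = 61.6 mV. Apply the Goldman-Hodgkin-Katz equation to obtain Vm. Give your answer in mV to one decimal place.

Vm = 61.6 · log₁₀[(Σ P·[cation]ₒ + Σ P·[anion]ᵢ) / (Σ P·[cation]ᵢ + Σ P·[anion]ₒ)]
Numerator = 1×5.98 + 0.11×147 = 22.15
Denominator = 1×156 + 0.11×15.5 = 157.7
Vm = 61.6 · log₁₀(0.14045) = 61.6 × (-0.8525) = -52.51 mV

-52.5 mV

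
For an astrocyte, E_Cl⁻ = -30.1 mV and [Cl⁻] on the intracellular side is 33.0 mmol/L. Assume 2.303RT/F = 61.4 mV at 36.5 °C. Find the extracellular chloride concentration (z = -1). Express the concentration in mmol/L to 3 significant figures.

Nernst: E = (61.4/-1) · log₁₀([out]/[in]), so log₁₀([out]/[in]) = -30.1 × -1 / 61.4 = 0.4902.
[out]/[in] = 10^(0.4902) = 3.092.
[out] = 3.092 × 33.0 = 102 mmol/L.

102 mmol/L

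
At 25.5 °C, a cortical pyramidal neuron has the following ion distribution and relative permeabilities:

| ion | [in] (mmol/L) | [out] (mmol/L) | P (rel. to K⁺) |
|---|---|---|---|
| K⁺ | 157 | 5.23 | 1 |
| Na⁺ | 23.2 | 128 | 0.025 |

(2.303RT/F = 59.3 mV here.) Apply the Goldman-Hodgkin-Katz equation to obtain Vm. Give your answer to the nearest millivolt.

-75 mV

Vm = 59.3 · log₁₀[(Σ P·[cation]ₒ + Σ P·[anion]ᵢ) / (Σ P·[cation]ᵢ + Σ P·[anion]ₒ)]
Numerator = 1×5.23 + 0.025×128 = 8.43
Denominator = 1×157 + 0.025×23.2 = 157.6
Vm = 59.3 · log₁₀(0.053497) = 59.3 × (-1.2717) = -75.41 mV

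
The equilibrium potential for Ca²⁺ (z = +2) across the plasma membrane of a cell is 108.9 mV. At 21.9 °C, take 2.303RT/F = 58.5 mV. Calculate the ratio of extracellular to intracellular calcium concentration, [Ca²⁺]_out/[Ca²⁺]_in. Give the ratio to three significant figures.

log₁₀([out]/[in]) = E·z/(58.5) = 108.9 × 2 / 58.5 = 3.7231
[out]/[in] = 10^(3.7231) = 5285

5290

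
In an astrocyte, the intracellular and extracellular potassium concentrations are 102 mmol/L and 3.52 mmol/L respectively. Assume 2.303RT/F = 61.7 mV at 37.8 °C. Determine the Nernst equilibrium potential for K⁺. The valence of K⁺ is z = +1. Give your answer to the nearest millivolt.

E = (61.7/z) · log₁₀([K⁺]_out/[K⁺]_in) with z = +1.
= (61.7/1) · log₁₀(3.52/102) = 61.70 · log₁₀(0.03451)
= 61.70 · (-1.4621) = -90.21 mV

-90 mV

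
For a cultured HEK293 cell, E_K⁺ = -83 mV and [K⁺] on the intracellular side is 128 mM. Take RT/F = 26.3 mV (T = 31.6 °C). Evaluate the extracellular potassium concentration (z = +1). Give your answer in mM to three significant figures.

5.45 mM

Nernst: E = (26.3/1) · ln([out]/[in]), so ln([out]/[in]) = -83.0 × 1 / 26.3 = -3.1559.
[out]/[in] = e^(-3.1559) = 0.0426.
[out] = 0.0426 × 128 = 5.453 mM.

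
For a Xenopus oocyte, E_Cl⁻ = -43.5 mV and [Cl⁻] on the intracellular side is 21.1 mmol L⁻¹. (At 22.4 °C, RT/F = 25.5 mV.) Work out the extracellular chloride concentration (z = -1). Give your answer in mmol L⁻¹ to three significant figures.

Nernst: E = (25.5/-1) · ln([out]/[in]), so ln([out]/[in]) = -43.5 × -1 / 25.5 = 1.7059.
[out]/[in] = e^(1.7059) = 5.506.
[out] = 5.506 × 21.1 = 116.2 mmol L⁻¹.

116 mmol L⁻¹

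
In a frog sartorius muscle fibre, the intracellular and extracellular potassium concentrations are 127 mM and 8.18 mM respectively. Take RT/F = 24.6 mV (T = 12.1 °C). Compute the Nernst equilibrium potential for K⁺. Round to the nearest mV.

E = (24.6/z) · ln([K⁺]_out/[K⁺]_in) with z = +1.
= (24.6/1) · ln(8.18/127) = 24.60 · ln(0.06441)
= 24.60 · (-2.7425) = -67.47 mV

-67 mV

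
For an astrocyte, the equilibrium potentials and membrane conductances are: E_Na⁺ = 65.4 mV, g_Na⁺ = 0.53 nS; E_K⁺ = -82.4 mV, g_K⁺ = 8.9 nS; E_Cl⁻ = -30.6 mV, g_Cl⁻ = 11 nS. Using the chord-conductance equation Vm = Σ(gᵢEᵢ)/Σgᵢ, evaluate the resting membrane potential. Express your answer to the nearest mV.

Σ gᵢEᵢ = 0.53·(65.4) + 8.9·(-82.4) + 11·(-30.6) = -1035.30
Σ gᵢ = 0.53 + 8.9 + 11 = 20.43
Vm = -1035.30 / 20.43 = -50.68 mV

-51 mV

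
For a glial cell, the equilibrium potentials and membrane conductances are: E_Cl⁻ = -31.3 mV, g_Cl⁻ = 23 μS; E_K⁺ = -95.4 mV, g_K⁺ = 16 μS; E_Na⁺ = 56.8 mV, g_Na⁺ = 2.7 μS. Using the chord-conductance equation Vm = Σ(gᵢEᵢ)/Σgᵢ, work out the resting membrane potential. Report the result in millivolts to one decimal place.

Σ gᵢEᵢ = 23·(-31.3) + 16·(-95.4) + 2.7·(56.8) = -2092.94
Σ gᵢ = 23 + 16 + 2.7 = 41.7
Vm = -2092.94 / 41.7 = -50.19 mV

-50.2 mV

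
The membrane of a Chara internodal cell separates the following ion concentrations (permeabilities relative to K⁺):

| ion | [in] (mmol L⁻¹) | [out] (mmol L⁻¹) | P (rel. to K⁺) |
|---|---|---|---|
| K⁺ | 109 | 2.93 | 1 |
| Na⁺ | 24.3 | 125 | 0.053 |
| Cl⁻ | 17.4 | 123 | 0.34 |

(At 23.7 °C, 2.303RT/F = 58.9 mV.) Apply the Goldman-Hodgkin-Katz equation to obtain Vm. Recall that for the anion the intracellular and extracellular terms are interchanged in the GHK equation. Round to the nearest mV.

-58 mV

Vm = 58.9 · log₁₀[(Σ P·[cation]ₒ + Σ P·[anion]ᵢ) / (Σ P·[cation]ᵢ + Σ P·[anion]ₒ)]
Numerator = 1×2.93 + 0.053×125 + 0.34×17.4 = 15.47
Denominator = 1×109 + 0.053×24.3 + 0.34×123 = 152.1
Vm = 58.9 · log₁₀(0.10171) = 58.9 × (-0.9926) = -58.47 mV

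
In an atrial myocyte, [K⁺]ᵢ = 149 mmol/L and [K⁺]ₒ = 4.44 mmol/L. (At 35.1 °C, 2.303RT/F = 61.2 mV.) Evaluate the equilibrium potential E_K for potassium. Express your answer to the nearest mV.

-93 mV

E = (61.2/z) · log₁₀([K⁺]_out/[K⁺]_in) with z = +1.
= (61.2/1) · log₁₀(4.44/149) = 61.20 · log₁₀(0.0298)
= 61.20 · (-1.5258) = -93.38 mV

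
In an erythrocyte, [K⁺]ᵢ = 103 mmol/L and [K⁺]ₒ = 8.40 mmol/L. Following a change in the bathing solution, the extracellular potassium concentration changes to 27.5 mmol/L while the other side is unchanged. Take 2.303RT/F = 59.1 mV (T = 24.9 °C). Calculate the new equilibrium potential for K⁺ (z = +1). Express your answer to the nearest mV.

-34 mV

After the shift: [K⁺]_out = 27.5, [K⁺]_in = 103 mmol/L.
E_new = (59.1/1)·log₁₀(27.5/103) = 59.10 · (-0.5735) = -33.89 mV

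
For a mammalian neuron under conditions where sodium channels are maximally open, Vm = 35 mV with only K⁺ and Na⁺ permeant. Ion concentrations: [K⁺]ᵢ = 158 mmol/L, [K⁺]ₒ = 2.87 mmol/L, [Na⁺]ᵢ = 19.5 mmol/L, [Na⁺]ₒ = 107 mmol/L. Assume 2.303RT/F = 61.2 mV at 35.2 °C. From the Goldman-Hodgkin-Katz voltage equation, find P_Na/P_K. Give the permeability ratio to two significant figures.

Let α = P_Na/P_K. GHK: Vm = 61.2·log₁₀[(Kₒ + α·Naₒ)/(Kᵢ + α·Naᵢ)].
10^(Vm/61.2) = 10^(35.0/61.2) = 3.7316
So 3.7316·(Kᵢ + α·Naᵢ) = Kₒ + α·Naₒ → α = (3.7316·158.0 − 2.87) / (107.0 − 3.7316·19.5)
α = (589.6 − 2.87) / (107.0 − 72.77) = 586.7/34.23 = 17.14

17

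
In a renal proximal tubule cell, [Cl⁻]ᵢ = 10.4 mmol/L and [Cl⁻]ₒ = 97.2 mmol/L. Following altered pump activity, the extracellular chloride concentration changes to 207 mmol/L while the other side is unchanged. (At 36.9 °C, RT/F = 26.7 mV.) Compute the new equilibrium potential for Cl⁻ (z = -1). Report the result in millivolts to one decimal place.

-79.9 mV

After the shift: [Cl⁻]_out = 207, [Cl⁻]_in = 10.4 mmol/L.
E_new = (26.7/-1)·ln(207/10.4) = -26.70 · (2.9909) = -79.86 mV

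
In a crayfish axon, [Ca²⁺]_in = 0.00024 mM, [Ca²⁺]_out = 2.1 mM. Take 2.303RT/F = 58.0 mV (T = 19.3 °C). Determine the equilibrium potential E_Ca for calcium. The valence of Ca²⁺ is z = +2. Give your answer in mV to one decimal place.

E = (58.0/z) · log₁₀([Ca²⁺]_out/[Ca²⁺]_in) with z = +2.
= (58.0/2) · log₁₀(2.1/0.00024) = 29.00 · log₁₀(8750)
= 29.00 · (3.9420) = 114.32 mV

114.3 mV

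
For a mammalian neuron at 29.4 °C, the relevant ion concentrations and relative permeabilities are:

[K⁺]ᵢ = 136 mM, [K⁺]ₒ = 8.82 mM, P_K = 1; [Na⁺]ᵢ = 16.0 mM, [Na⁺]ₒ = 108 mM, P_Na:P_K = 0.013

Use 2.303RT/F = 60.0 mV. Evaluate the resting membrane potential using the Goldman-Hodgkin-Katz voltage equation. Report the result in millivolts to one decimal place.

Vm = 60.0 · log₁₀[(Σ P·[cation]ₒ + Σ P·[anion]ᵢ) / (Σ P·[cation]ᵢ + Σ P·[anion]ₒ)]
Numerator = 1×8.82 + 0.013×108 = 10.22
Denominator = 1×136 + 0.013×16.0 = 136.2
Vm = 60.0 · log₁₀(0.075062) = 60.0 × (-1.1246) = -67.47 mV

-67.5 mV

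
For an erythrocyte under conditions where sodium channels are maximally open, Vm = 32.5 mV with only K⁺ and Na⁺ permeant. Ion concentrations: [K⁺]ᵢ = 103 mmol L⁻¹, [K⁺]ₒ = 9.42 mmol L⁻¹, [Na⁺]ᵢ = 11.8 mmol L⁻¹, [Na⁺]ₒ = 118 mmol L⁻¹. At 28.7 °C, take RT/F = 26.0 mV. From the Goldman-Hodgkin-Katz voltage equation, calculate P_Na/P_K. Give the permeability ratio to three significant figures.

Let α = P_Na/P_K. GHK: Vm = 26.0·ln[(Kₒ + α·Naₒ)/(Kᵢ + α·Naᵢ)].
e^(Vm/26.0) = e^(32.5/26.0) = 3.4903
So 3.4903·(Kᵢ + α·Naᵢ) = Kₒ + α·Naₒ → α = (3.4903·103.0 − 9.42) / (118.0 − 3.4903·11.8)
α = (359.5 − 9.42) / (118.0 − 41.19) = 350.1/76.81 = 4.558

4.56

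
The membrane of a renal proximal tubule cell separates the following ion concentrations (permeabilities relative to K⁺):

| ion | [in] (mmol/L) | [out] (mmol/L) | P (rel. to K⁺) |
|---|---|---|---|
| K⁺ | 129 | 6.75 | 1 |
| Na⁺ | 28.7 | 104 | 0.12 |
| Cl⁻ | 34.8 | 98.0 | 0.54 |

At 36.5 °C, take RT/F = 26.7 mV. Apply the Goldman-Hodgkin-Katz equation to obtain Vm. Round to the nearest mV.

Vm = 26.7 · ln[(Σ P·[cation]ₒ + Σ P·[anion]ᵢ) / (Σ P·[cation]ᵢ + Σ P·[anion]ₒ)]
Numerator = 1×6.75 + 0.12×104 + 0.54×34.8 = 38.02
Denominator = 1×129 + 0.12×28.7 + 0.54×98.0 = 185.4
Vm = 26.7 · ln(0.20512) = 26.7 × (-1.5842) = -42.30 mV

-42 mV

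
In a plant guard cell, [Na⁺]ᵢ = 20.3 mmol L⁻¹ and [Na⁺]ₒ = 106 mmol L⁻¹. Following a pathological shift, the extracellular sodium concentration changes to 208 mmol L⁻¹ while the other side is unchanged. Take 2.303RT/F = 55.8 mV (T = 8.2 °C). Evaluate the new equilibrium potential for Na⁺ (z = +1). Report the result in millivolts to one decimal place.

After the shift: [Na⁺]_out = 208, [Na⁺]_in = 20.3 mmol L⁻¹.
E_new = (55.8/1)·log₁₀(208/20.3) = 55.80 · (1.0106) = 56.39 mV

56.4 mV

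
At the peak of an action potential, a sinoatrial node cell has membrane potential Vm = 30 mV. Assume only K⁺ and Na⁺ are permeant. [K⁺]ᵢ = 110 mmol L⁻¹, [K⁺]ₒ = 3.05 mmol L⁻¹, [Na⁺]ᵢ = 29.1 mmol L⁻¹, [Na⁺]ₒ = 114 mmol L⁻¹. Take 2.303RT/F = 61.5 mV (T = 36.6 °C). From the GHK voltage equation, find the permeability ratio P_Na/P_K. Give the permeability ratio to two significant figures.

14

Let α = P_Na/P_K. GHK: Vm = 61.5·log₁₀[(Kₒ + α·Naₒ)/(Kᵢ + α·Naᵢ)].
10^(Vm/61.5) = 10^(30.0/61.5) = 3.0747
So 3.0747·(Kᵢ + α·Naᵢ) = Kₒ + α·Naₒ → α = (3.0747·110.0 − 3.05) / (114.0 − 3.0747·29.1)
α = (338.2 − 3.05) / (114.0 − 89.47) = 335.2/24.53 = 13.67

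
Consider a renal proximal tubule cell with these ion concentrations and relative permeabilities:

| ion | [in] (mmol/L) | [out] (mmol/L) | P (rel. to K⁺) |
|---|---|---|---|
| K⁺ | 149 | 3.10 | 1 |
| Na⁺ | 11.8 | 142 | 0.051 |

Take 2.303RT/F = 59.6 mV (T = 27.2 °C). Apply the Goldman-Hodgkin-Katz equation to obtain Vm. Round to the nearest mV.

Vm = 59.6 · log₁₀[(Σ P·[cation]ₒ + Σ P·[anion]ᵢ) / (Σ P·[cation]ᵢ + Σ P·[anion]ₒ)]
Numerator = 1×3.10 + 0.051×142 = 10.34
Denominator = 1×149 + 0.051×11.8 = 149.6
Vm = 59.6 · log₁₀(0.06913) = 59.6 × (-1.1603) = -69.16 mV

-69 mV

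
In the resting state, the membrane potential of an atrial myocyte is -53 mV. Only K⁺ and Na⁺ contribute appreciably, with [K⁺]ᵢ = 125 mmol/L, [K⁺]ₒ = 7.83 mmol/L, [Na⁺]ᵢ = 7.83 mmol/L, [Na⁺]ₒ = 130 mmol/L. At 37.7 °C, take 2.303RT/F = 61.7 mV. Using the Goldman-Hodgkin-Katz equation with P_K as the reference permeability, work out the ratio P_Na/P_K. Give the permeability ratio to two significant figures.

0.073

Let α = P_Na/P_K. GHK: Vm = 61.7·log₁₀[(Kₒ + α·Naₒ)/(Kᵢ + α·Naᵢ)].
10^(Vm/61.7) = 10^(-53.0/61.7) = 0.13836
So 0.13836·(Kᵢ + α·Naᵢ) = Kₒ + α·Naₒ → α = (0.13836·125.0 − 7.83) / (130.0 − 0.13836·7.83)
α = (17.29 − 7.83) / (130.0 − 1.083) = 9.465/128.9 = 0.07342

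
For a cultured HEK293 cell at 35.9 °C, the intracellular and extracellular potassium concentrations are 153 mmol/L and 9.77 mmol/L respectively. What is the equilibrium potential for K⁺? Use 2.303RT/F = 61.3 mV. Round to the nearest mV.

-73 mV

E = (61.3/z) · log₁₀([K⁺]_out/[K⁺]_in) with z = +1.
= (61.3/1) · log₁₀(9.77/153) = 61.30 · log₁₀(0.06386)
= 61.30 · (-1.1948) = -73.24 mV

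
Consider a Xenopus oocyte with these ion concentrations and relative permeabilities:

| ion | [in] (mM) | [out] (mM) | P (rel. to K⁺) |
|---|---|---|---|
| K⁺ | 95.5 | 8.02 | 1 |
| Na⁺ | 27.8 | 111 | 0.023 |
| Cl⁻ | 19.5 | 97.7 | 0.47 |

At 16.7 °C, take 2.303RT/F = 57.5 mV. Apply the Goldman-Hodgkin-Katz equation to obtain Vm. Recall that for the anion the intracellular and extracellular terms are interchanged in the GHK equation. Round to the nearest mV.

-49 mV

Vm = 57.5 · log₁₀[(Σ P·[cation]ₒ + Σ P·[anion]ᵢ) / (Σ P·[cation]ᵢ + Σ P·[anion]ₒ)]
Numerator = 1×8.02 + 0.023×111 + 0.47×19.5 = 19.74
Denominator = 1×95.5 + 0.023×27.8 + 0.47×97.7 = 142.1
Vm = 57.5 · log₁₀(0.13894) = 57.5 × (-0.8572) = -49.29 mV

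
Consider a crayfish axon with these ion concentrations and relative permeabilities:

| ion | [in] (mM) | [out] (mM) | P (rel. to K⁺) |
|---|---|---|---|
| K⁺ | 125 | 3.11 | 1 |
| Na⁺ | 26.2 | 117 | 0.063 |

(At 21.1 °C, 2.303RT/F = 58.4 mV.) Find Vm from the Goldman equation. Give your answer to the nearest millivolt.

Vm = 58.4 · log₁₀[(Σ P·[cation]ₒ + Σ P·[anion]ᵢ) / (Σ P·[cation]ᵢ + Σ P·[anion]ₒ)]
Numerator = 1×3.11 + 0.063×117 = 10.48
Denominator = 1×125 + 0.063×26.2 = 126.7
Vm = 58.4 · log₁₀(0.082755) = 58.4 × (-1.0822) = -63.20 mV

-63 mV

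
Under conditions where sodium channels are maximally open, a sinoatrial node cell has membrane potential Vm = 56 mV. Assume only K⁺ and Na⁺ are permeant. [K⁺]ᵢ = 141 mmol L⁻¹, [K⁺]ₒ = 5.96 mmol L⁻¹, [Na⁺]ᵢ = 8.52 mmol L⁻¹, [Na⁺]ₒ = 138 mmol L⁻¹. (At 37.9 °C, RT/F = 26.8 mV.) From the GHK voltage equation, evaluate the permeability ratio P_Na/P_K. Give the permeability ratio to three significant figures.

16.4

Let α = P_Na/P_K. GHK: Vm = 26.8·ln[(Kₒ + α·Naₒ)/(Kᵢ + α·Naᵢ)].
e^(Vm/26.8) = e^(56.0/26.8) = 8.0813
So 8.0813·(Kᵢ + α·Naᵢ) = Kₒ + α·Naₒ → α = (8.0813·141.0 − 5.96) / (138.0 − 8.0813·8.52)
α = (1139 − 5.96) / (138.0 − 68.85) = 1134/69.15 = 16.39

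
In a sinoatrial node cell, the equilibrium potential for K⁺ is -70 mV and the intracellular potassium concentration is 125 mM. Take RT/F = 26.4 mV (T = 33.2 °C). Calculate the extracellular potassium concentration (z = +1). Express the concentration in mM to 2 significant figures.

Nernst: E = (26.4/1) · ln([out]/[in]), so ln([out]/[in]) = -70.0 × 1 / 26.4 = -2.6515.
[out]/[in] = e^(-2.6515) = 0.07054.
[out] = 0.07054 × 125 = 8.818 mM.

8.8 mM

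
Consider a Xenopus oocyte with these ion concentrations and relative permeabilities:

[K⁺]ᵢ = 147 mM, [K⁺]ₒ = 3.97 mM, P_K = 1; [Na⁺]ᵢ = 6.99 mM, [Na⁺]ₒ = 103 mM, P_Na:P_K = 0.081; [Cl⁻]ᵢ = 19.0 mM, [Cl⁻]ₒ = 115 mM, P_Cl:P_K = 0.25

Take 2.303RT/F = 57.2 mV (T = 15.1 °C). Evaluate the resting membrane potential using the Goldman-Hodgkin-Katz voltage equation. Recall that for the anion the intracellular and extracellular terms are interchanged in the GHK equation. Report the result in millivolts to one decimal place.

Vm = 57.2 · log₁₀[(Σ P·[cation]ₒ + Σ P·[anion]ᵢ) / (Σ P·[cation]ᵢ + Σ P·[anion]ₒ)]
Numerator = 1×3.97 + 0.081×103 + 0.25×19.0 = 17.06
Denominator = 1×147 + 0.081×6.99 + 0.25×115 = 176.3
Vm = 57.2 · log₁₀(0.096775) = 57.2 × (-1.0142) = -58.01 mV

-58.0 mV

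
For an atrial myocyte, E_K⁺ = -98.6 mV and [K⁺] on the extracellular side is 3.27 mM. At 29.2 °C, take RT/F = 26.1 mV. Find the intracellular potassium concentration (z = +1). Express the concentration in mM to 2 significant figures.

140 mM

Nernst: E = (26.1/1) · ln([out]/[in]), so ln([out]/[in]) = -98.6 × 1 / 26.1 = -3.7778.
[out]/[in] = e^(-3.7778) = 0.02287.
[in] = 3.27 / 0.02287 = 143 mM.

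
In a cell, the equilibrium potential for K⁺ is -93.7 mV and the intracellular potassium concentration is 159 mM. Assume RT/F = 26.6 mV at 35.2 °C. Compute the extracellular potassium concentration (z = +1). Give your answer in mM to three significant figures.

4.69 mM

Nernst: E = (26.6/1) · ln([out]/[in]), so ln([out]/[in]) = -93.7 × 1 / 26.6 = -3.5226.
[out]/[in] = e^(-3.5226) = 0.02952.
[out] = 0.02952 × 159 = 4.694 mM.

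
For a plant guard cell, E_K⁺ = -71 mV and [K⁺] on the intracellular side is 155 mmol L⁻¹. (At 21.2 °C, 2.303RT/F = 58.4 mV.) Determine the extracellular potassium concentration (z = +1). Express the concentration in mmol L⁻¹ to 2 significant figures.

9.4 mmol L⁻¹

Nernst: E = (58.4/1) · log₁₀([out]/[in]), so log₁₀([out]/[in]) = -71.0 × 1 / 58.4 = -1.2158.
[out]/[in] = 10^(-1.2158) = 0.06085.
[out] = 0.06085 × 155 = 9.431 mmol L⁻¹.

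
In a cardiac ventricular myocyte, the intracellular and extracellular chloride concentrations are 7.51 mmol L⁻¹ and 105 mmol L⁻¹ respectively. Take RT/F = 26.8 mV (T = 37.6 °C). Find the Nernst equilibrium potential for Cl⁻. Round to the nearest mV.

-71 mV

E = (26.8/z) · ln([Cl⁻]_out/[Cl⁻]_in) with z = -1.
For an anion, dividing by z = -1 reverses the sign.
= (26.8/-1) · ln(105/7.51) = -26.80 · ln(13.98)
= -26.80 · (2.6377) = -70.69 mV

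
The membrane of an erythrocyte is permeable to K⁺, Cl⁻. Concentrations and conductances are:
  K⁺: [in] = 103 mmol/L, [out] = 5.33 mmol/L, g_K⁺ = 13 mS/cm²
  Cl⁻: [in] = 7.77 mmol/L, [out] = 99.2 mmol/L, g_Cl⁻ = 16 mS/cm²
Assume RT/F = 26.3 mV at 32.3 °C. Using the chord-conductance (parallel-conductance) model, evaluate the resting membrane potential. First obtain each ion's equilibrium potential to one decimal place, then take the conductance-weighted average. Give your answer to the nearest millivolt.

-72 mV

E_K⁺ = (26.3/1)·ln(5.33/103) = -77.9 mV
E_Cl⁻ = (26.3/-1)·ln(99.2/7.77) = -67.0 mV
Vm = (Σ gᵢEᵢ)/(Σ gᵢ) = (13·-77.9 + 16·-67.0) / (13 + 16)
= -2084.70 / 29 = -71.89 mV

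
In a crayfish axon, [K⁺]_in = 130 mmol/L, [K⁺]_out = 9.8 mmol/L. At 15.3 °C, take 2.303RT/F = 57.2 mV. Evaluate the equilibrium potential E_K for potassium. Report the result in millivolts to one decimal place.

E = (57.2/z) · log₁₀([K⁺]_out/[K⁺]_in) with z = +1.
= (57.2/1) · log₁₀(9.8/130) = 57.20 · log₁₀(0.07538)
= 57.20 · (-1.1227) = -64.22 mV

-64.2 mV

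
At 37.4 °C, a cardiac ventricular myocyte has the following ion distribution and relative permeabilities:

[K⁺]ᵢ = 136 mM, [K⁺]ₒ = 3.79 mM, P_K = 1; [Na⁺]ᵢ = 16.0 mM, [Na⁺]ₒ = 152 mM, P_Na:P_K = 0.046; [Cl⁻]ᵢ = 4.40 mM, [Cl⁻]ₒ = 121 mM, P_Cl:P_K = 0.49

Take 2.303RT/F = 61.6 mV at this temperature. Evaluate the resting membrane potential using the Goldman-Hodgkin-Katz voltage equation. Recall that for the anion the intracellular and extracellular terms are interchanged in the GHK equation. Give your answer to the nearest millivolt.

Vm = 61.6 · log₁₀[(Σ P·[cation]ₒ + Σ P·[anion]ᵢ) / (Σ P·[cation]ᵢ + Σ P·[anion]ₒ)]
Numerator = 1×3.79 + 0.046×152 + 0.49×4.40 = 12.94
Denominator = 1×136 + 0.046×16.0 + 0.49×121 = 196
Vm = 61.6 · log₁₀(0.066001) = 61.6 × (-1.1804) = -72.72 mV

-73 mV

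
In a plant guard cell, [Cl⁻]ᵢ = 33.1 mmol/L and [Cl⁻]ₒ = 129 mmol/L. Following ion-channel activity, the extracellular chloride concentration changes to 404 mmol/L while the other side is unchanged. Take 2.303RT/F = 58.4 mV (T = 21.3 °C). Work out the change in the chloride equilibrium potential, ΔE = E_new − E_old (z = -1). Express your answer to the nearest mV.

E_old = (58.4/-1)·log₁₀(129/33.1) = -34.50 mV
E_new = (58.4/-1)·log₁₀(404/33.1) = -63.45 mV
ΔE = -63.45 − (-34.50) = -28.95 mV

-29 mV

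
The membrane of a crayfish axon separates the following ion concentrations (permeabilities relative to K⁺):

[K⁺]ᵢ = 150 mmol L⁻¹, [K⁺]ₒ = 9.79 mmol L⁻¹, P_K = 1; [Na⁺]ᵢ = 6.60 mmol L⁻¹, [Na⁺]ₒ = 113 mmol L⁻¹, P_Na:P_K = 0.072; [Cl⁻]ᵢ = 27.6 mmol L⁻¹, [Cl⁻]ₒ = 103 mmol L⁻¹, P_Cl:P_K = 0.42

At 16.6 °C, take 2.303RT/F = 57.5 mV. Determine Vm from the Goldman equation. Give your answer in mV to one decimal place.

Vm = 57.5 · log₁₀[(Σ P·[cation]ₒ + Σ P·[anion]ᵢ) / (Σ P·[cation]ᵢ + Σ P·[anion]ₒ)]
Numerator = 1×9.79 + 0.072×113 + 0.42×27.6 = 29.52
Denominator = 1×150 + 0.072×6.60 + 0.42×103 = 193.7
Vm = 57.5 · log₁₀(0.15236) = 57.5 × (-0.8171) = -46.98 mV

-47.0 mV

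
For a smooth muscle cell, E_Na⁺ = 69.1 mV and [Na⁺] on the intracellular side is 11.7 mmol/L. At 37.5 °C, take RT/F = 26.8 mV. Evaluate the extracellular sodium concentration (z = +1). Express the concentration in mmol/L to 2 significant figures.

150 mmol/L

Nernst: E = (26.8/1) · ln([out]/[in]), so ln([out]/[in]) = 69.1 × 1 / 26.8 = 2.5784.
[out]/[in] = e^(2.5784) = 13.18.
[out] = 13.18 × 11.7 = 154.2 mmol/L.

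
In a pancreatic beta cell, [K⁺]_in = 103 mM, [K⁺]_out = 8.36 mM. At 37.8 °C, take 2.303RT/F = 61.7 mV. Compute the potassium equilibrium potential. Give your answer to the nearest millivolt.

E = (61.7/z) · log₁₀([K⁺]_out/[K⁺]_in) with z = +1.
= (61.7/1) · log₁₀(8.36/103) = 61.70 · log₁₀(0.08117)
= 61.70 · (-1.0906) = -67.29 mV

-67 mV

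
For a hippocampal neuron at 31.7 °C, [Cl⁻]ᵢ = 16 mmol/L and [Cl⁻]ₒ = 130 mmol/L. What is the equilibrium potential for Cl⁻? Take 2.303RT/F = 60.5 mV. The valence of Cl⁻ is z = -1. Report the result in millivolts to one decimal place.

-55.0 mV

E = (60.5/z) · log₁₀([Cl⁻]_out/[Cl⁻]_in) with z = -1.
For an anion, dividing by z = -1 reverses the sign.
= (60.5/-1) · log₁₀(130/16) = -60.50 · log₁₀(8.125)
= -60.50 · (0.9098) = -55.04 mV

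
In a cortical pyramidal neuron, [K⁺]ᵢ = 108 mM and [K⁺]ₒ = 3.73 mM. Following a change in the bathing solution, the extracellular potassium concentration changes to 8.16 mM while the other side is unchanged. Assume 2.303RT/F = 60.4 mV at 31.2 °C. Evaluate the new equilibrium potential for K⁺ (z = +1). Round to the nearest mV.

After the shift: [K⁺]_out = 8.16, [K⁺]_in = 108 mM.
E_new = (60.4/1)·log₁₀(8.16/108) = 60.40 · (-1.1217) = -67.75 mV

-68 mV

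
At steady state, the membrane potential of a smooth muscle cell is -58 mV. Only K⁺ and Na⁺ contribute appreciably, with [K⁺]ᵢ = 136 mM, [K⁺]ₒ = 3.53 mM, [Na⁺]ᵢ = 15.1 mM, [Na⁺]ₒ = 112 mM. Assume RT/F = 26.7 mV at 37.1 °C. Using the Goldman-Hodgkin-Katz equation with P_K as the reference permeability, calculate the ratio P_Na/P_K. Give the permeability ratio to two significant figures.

Let α = P_Na/P_K. GHK: Vm = 26.7·ln[(Kₒ + α·Naₒ)/(Kᵢ + α·Naᵢ)].
e^(Vm/26.7) = e^(-58.0/26.7) = 0.11392
So 0.11392·(Kᵢ + α·Naᵢ) = Kₒ + α·Naₒ → α = (0.11392·136.0 − 3.53) / (112.0 − 0.11392·15.1)
α = (15.49 − 3.53) / (112.0 − 1.72) = 11.96/110.3 = 0.1085

0.11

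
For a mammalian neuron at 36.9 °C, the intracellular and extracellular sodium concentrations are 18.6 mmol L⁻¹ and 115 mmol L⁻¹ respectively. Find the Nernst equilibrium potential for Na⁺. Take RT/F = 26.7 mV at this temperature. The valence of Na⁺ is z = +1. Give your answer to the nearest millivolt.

E = (26.7/z) · ln([Na⁺]_out/[Na⁺]_in) with z = +1.
= (26.7/1) · ln(115/18.6) = 26.70 · ln(6.183)
= 26.70 · (1.8218) = 48.64 mV

49 mV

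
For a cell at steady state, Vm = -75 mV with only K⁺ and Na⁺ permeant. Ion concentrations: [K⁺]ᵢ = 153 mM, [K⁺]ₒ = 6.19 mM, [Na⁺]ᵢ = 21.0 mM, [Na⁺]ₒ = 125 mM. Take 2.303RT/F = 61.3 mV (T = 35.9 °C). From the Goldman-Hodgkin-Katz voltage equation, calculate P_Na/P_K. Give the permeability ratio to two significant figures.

0.024

Let α = P_Na/P_K. GHK: Vm = 61.3·log₁₀[(Kₒ + α·Naₒ)/(Kᵢ + α·Naᵢ)].
10^(Vm/61.3) = 10^(-75.0/61.3) = 0.059774
So 0.059774·(Kᵢ + α·Naᵢ) = Kₒ + α·Naₒ → α = (0.059774·153.0 − 6.19) / (125.0 − 0.059774·21.0)
α = (9.145 − 6.19) / (125.0 − 1.255) = 2.955/123.7 = 0.02388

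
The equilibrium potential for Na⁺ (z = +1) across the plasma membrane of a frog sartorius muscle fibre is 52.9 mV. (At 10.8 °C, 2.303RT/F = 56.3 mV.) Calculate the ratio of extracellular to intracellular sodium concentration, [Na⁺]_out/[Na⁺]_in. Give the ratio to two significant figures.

log₁₀([out]/[in]) = E·z/(56.3) = 52.9 × 1 / 56.3 = 0.9396
[out]/[in] = 10^(0.9396) = 8.702

8.7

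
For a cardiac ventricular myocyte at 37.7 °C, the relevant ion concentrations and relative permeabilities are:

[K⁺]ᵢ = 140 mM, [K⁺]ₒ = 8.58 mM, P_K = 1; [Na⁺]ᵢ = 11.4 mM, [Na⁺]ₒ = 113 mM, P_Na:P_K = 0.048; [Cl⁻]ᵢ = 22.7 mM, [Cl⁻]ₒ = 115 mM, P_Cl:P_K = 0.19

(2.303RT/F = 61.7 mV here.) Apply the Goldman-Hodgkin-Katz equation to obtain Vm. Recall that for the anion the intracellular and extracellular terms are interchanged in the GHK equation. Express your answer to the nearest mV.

Vm = 61.7 · log₁₀[(Σ P·[cation]ₒ + Σ P·[anion]ᵢ) / (Σ P·[cation]ᵢ + Σ P·[anion]ₒ)]
Numerator = 1×8.58 + 0.048×113 + 0.19×22.7 = 18.32
Denominator = 1×140 + 0.048×11.4 + 0.19×115 = 162.4
Vm = 61.7 · log₁₀(0.11279) = 61.7 × (-0.9477) = -58.47 mV

-58 mV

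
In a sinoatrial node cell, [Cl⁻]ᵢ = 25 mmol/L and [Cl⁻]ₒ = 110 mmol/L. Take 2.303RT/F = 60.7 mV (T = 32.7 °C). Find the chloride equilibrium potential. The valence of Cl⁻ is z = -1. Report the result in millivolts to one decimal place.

-39.1 mV

E = (60.7/z) · log₁₀([Cl⁻]_out/[Cl⁻]_in) with z = -1.
For an anion, dividing by z = -1 reverses the sign.
= (60.7/-1) · log₁₀(110/25) = -60.70 · log₁₀(4.4)
= -60.70 · (0.6435) = -39.06 mV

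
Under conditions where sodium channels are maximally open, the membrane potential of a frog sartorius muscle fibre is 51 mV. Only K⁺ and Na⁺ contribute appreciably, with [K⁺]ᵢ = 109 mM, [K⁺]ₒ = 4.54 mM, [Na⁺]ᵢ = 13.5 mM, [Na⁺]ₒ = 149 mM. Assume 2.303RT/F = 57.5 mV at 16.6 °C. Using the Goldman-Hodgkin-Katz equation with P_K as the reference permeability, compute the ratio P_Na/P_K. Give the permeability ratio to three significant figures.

Let α = P_Na/P_K. GHK: Vm = 57.5·log₁₀[(Kₒ + α·Naₒ)/(Kᵢ + α·Naᵢ)].
10^(Vm/57.5) = 10^(51.0/57.5) = 7.7083
So 7.7083·(Kᵢ + α·Naᵢ) = Kₒ + α·Naₒ → α = (7.7083·109.0 − 4.54) / (149.0 − 7.7083·13.5)
α = (840.2 − 4.54) / (149.0 − 104.1) = 835.7/44.94 = 18.6

18.6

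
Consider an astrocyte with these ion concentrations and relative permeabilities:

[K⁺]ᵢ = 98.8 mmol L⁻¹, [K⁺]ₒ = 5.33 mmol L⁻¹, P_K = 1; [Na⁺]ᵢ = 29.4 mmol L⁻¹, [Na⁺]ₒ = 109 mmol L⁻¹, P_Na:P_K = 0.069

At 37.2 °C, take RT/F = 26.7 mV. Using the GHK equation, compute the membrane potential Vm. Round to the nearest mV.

Vm = 26.7 · ln[(Σ P·[cation]ₒ + Σ P·[anion]ᵢ) / (Σ P·[cation]ᵢ + Σ P·[anion]ₒ)]
Numerator = 1×5.33 + 0.069×109 = 12.85
Denominator = 1×98.8 + 0.069×29.4 = 100.8
Vm = 26.7 · ln(0.12745) = 26.7 × (-2.0600) = -55.00 mV

-55 mV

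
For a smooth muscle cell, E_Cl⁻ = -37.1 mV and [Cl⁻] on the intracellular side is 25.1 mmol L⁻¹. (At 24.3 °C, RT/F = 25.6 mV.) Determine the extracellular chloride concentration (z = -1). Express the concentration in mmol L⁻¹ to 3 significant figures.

107 mmol L⁻¹

Nernst: E = (25.6/-1) · ln([out]/[in]), so ln([out]/[in]) = -37.1 × -1 / 25.6 = 1.4492.
[out]/[in] = e^(1.4492) = 4.26.
[out] = 4.26 × 25.1 = 106.9 mmol L⁻¹.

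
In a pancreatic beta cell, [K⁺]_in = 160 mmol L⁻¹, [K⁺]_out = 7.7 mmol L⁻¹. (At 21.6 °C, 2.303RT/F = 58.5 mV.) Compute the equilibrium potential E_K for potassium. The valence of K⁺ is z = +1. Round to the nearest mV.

-77 mV

E = (58.5/z) · log₁₀([K⁺]_out/[K⁺]_in) with z = +1.
= (58.5/1) · log₁₀(7.7/160) = 58.50 · log₁₀(0.04813)
= 58.50 · (-1.3176) = -77.08 mV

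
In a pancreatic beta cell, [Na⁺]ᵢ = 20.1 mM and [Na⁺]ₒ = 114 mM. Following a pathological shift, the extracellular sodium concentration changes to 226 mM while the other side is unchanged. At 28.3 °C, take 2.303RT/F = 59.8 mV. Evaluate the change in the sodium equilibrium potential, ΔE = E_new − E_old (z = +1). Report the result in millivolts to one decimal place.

E_old = (59.8/1)·log₁₀(114/20.1) = 45.07 mV
E_new = (59.8/1)·log₁₀(226/20.1) = 62.84 mV
ΔE = 62.84 − (45.07) = 17.77 mV

17.8 mV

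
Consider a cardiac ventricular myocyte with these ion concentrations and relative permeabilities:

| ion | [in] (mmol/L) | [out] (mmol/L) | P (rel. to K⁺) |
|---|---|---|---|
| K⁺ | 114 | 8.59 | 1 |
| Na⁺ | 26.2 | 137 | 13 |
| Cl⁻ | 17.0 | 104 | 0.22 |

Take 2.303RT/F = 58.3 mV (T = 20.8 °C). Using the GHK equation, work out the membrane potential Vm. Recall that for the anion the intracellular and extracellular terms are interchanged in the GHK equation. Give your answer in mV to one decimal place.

Vm = 58.3 · log₁₀[(Σ P·[cation]ₒ + Σ P·[anion]ᵢ) / (Σ P·[cation]ᵢ + Σ P·[anion]ₒ)]
Numerator = 1×8.59 + 13×137 + 0.22×17.0 = 1793
Denominator = 1×114 + 13×26.2 + 0.22×104 = 477.5
Vm = 58.3 · log₁₀(3.7558) = 58.3 × (0.5747) = 33.51 mV

33.5 mV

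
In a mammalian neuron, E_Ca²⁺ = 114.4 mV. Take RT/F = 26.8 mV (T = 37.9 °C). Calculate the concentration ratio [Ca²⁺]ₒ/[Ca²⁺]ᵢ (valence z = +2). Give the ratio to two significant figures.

5100

ln([out]/[in]) = E·z/(26.8) = 114.4 × 2 / 26.8 = 8.5373
[out]/[in] = e^(8.5373) = 5102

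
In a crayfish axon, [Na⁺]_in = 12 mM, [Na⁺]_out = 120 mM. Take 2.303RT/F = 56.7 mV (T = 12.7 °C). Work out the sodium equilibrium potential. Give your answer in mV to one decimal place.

E = (56.7/z) · log₁₀([Na⁺]_out/[Na⁺]_in) with z = +1.
= (56.7/1) · log₁₀(120/12) = 56.70 · log₁₀(10)
= 56.70 · (1.0000) = 56.70 mV

56.7 mV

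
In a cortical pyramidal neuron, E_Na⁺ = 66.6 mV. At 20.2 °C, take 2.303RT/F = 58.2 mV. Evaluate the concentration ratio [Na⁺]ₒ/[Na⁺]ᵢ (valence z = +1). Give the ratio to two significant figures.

14

log₁₀([out]/[in]) = E·z/(58.2) = 66.6 × 1 / 58.2 = 1.1443
[out]/[in] = 10^(1.1443) = 13.94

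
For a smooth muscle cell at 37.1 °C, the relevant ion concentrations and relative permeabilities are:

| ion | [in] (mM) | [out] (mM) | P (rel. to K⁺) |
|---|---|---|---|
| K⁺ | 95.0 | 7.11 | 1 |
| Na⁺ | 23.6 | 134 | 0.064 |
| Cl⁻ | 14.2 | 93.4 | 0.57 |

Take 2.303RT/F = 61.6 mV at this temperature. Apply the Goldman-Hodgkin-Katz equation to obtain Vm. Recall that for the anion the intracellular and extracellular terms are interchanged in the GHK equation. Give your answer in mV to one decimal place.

-49.2 mV

Vm = 61.6 · log₁₀[(Σ P·[cation]ₒ + Σ P·[anion]ᵢ) / (Σ P·[cation]ᵢ + Σ P·[anion]ₒ)]
Numerator = 1×7.11 + 0.064×134 + 0.57×14.2 = 23.78
Denominator = 1×95.0 + 0.064×23.6 + 0.57×93.4 = 149.7
Vm = 61.6 · log₁₀(0.1588) = 61.6 × (-0.7992) = -49.23 mV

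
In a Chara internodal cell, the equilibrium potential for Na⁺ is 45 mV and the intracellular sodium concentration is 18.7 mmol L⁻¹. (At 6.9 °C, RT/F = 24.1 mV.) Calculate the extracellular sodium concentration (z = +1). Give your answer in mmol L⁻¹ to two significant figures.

120 mmol L⁻¹

Nernst: E = (24.1/1) · ln([out]/[in]), so ln([out]/[in]) = 45.0 × 1 / 24.1 = 1.8672.
[out]/[in] = e^(1.8672) = 6.47.
[out] = 6.47 × 18.7 = 121 mmol L⁻¹.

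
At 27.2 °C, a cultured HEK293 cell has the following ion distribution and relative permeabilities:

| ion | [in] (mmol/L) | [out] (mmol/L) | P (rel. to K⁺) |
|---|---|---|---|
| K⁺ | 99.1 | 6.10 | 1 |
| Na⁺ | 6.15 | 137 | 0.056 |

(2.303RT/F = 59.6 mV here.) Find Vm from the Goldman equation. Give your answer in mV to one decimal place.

-51.2 mV

Vm = 59.6 · log₁₀[(Σ P·[cation]ₒ + Σ P·[anion]ᵢ) / (Σ P·[cation]ᵢ + Σ P·[anion]ₒ)]
Numerator = 1×6.10 + 0.056×137 = 13.77
Denominator = 1×99.1 + 0.056×6.15 = 99.44
Vm = 59.6 · log₁₀(0.13849) = 59.6 × (-0.8586) = -51.17 mV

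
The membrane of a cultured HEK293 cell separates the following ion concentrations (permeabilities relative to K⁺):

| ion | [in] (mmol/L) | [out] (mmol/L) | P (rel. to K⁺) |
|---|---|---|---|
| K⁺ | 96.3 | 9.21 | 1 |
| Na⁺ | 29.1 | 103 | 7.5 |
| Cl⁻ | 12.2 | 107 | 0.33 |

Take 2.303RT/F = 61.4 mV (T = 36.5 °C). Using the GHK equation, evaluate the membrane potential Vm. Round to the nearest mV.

Vm = 61.4 · log₁₀[(Σ P·[cation]ₒ + Σ P·[anion]ᵢ) / (Σ P·[cation]ᵢ + Σ P·[anion]ₒ)]
Numerator = 1×9.21 + 7.5×103 + 0.33×12.2 = 785.7
Denominator = 1×96.3 + 7.5×29.1 + 0.33×107 = 349.9
Vm = 61.4 · log₁₀(2.2459) = 61.4 × (0.3514) = 21.57 mV

22 mV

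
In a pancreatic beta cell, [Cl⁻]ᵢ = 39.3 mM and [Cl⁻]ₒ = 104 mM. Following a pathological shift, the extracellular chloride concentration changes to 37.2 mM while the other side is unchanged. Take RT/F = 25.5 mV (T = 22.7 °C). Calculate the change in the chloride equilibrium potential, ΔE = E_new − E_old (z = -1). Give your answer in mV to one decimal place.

E_old = (25.5/-1)·ln(104/39.3) = -24.82 mV
E_new = (25.5/-1)·ln(37.2/39.3) = 1.40 mV
ΔE = 1.40 − (-24.82) = 26.22 mV

26.2 mV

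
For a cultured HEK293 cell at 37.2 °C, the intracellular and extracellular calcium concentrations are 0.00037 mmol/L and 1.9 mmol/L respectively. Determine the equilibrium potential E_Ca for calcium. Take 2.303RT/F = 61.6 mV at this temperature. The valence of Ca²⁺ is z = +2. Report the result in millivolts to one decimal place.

114.3 mV

E = (61.6/z) · log₁₀([Ca²⁺]_out/[Ca²⁺]_in) with z = +2.
= (61.6/2) · log₁₀(1.9/0.00037) = 30.80 · log₁₀(5135)
= 30.80 · (3.7106) = 114.28 mV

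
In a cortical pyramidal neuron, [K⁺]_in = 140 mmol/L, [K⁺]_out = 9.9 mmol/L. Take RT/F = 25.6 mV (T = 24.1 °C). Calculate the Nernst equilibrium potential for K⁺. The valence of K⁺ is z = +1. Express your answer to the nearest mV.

E = (25.6/z) · ln([K⁺]_out/[K⁺]_in) with z = +1.
= (25.6/1) · ln(9.9/140) = 25.60 · ln(0.07071)
= 25.60 · (-2.6491) = -67.82 mV

-68 mV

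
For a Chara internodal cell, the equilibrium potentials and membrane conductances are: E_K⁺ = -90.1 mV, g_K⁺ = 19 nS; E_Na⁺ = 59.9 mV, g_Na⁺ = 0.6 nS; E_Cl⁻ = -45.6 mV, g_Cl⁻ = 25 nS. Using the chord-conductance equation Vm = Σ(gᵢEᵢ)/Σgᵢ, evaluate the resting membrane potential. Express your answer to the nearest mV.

Σ gᵢEᵢ = 19·(-90.1) + 0.6·(59.9) + 25·(-45.6) = -2815.96
Σ gᵢ = 19 + 0.6 + 25 = 44.6
Vm = -2815.96 / 44.6 = -63.14 mV

-63 mV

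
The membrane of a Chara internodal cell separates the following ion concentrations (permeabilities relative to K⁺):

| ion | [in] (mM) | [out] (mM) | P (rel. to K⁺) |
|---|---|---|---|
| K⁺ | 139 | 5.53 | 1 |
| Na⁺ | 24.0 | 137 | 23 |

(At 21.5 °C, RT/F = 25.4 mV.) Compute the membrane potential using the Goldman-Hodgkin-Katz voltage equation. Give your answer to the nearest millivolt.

39 mV

Vm = 25.4 · ln[(Σ P·[cation]ₒ + Σ P·[anion]ᵢ) / (Σ P·[cation]ᵢ + Σ P·[anion]ₒ)]
Numerator = 1×5.53 + 23×137 = 3157
Denominator = 1×139 + 23×24.0 = 691
Vm = 25.4 · ln(4.5681) = 25.4 × (1.5191) = 38.58 mV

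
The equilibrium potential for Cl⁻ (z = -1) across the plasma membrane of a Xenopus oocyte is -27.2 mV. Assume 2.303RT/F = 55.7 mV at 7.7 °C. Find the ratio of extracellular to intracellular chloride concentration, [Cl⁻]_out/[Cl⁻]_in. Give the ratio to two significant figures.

log₁₀([out]/[in]) = E·z/(55.7) = -27.2 × -1 / 55.7 = 0.4883
[out]/[in] = 10^(0.4883) = 3.078

3.1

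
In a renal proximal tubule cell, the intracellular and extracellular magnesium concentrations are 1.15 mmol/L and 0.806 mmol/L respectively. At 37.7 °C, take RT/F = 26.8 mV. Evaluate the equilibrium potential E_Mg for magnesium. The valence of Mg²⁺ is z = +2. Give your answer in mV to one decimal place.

-4.8 mV

E = (26.8/z) · ln([Mg²⁺]_out/[Mg²⁺]_in) with z = +2.
= (26.8/2) · ln(0.806/1.15) = 13.40 · ln(0.7009)
= 13.40 · (-0.3554) = -4.76 mV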